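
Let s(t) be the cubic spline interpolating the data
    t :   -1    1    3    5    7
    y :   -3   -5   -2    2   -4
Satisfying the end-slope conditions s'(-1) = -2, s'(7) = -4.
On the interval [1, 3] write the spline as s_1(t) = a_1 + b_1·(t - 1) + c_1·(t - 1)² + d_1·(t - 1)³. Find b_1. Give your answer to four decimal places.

Put M_i = s'' at the i-th knot. Here h = (2, 2, 2, 2) and Δ = (-1, 3/2, 2, -3), so the interior equations h_(i-1)·M_(i-1) + 2(h_(i-1)+h_i)·M_i + h_i·M_(i+1) = 6(Δ_i − Δ_(i-1)) read
  2·M_0 + 8·M_1 + 2·M_2 = 6(Δ_1 - Δ_0) = 15
  2·M_1 + 8·M_2 + 2·M_3 = 6(Δ_2 - Δ_1) = 3
  2·M_2 + 8·M_3 + 2·M_4 = 6(Δ_3 - Δ_2) = -30
Clamped end conditions give two more equations: 2h_0·M_0 + h_0·M_1 = 6(Δ_0 - s'(-1)) = 6 and h_3·M_3 + 2h_3·M_4 = 6(s'(7) - Δ_3) = -6.
Solving: M_0 = 89/112, M_1 = 79/56, M_2 = 17/16, M_3 = -233/56, M_4 = 65/112.
On [1, 3], with s_1(t) = a_1 + b_1·(t - 1) + c_1·(t - 1)² + d_1·(t - 1)³: c_1 = M_1/2 = 79/112, d_1 = (M_2 - M_1)/(6h_1) = -13/448, b_1 = Δ_1 - h_1(2M_1 + M_2)/6 = 23/112.

0.2054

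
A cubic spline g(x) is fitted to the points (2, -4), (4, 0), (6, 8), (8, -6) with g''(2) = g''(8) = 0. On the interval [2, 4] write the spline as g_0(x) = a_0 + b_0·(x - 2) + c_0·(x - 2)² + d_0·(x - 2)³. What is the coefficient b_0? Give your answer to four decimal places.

0.7333

Write M_i for g''(x_i). With h_i = 2, 2, 2 and divided differences Δ_i = 2, 4, -7, the continuity of g' gives the tridiagonal system
  2·M_0 + 8·M_1 + 2·M_2 = 6(Δ_1 - Δ_0) = 12
  2·M_1 + 8·M_2 + 2·M_3 = 6(Δ_2 - Δ_1) = -66
Natural end conditions: M_0 = M_3 = 0.
Hence M_0 = 0, M_1 = 19/5, M_2 = -46/5, M_3 = 0.
On [2, 4], with g_0(x) = a_0 + b_0·(x - 2) + c_0·(x - 2)² + d_0·(x - 2)³: c_0 = M_0/2 = 0, d_0 = (M_1 - M_0)/(6h_0) = 19/60, b_0 = Δ_0 - h_0(2M_0 + M_1)/6 = 11/15.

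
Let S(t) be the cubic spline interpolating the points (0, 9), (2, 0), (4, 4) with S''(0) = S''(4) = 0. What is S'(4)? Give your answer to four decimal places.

Put σ_i = S'' at the i-th knot. Here h = (2, 2) and Δ = (-9/2, 2), so the interior equations h_(i-1)·σ_(i-1) + 2(h_(i-1)+h_i)·σ_i + h_i·σ_(i+1) = 6(Δ_i − Δ_(i-1)) read
  2·σ_0 + 8·σ_1 + 2·σ_2 = 6(Δ_1 - Δ_0) = 39
Natural end conditions: σ_0 = σ_2 = 0.
Solving the tridiagonal system: σ_0 = 0, σ_1 = 39/8, σ_2 = 0.
On [2, 4], S'(t) = b_1 + 2c_1·(t - 2) + 3d_1·(t - 2)² with b_1 = Δ_1 - h_1(2σ_1 + σ_2)/6 = -5/4, c_1 = σ_1/2 = 39/16, d_1 = (σ_2 - σ_1)/(6h_1) = -13/32. So S'(4) = 29/8.

3.6250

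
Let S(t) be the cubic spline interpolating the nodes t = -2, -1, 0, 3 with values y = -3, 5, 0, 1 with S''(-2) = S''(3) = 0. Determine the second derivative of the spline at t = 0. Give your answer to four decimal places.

Let M_i = S''(x_i). Step sizes h_i = 1, 1, 3; slopes of the chords Δ_i = (y_(i+1) - y_i)/h_i = 8, -5, 1/3.
  1·M_0 + 4·M_1 + 1·M_2 = 6(Δ_1 - Δ_0) = -78
  1·M_1 + 8·M_2 + 3·M_3 = 6(Δ_2 - Δ_1) = 32
Natural end conditions: M_0 = M_3 = 0.
Forward elimination and back-substitution give M_0 = 0, M_1 = -656/31, M_2 = 206/31, M_3 = 0.

6.6452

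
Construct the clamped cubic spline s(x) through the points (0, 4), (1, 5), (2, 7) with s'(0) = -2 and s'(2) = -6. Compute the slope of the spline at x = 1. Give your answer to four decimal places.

Put M_i = s'' at the i-th knot. Here h = (1, 1) and Δ = (1, 2), so the interior equations h_(i-1)·M_(i-1) + 2(h_(i-1)+h_i)·M_i + h_i·M_(i+1) = 6(Δ_i − Δ_(i-1)) read
  1·M_0 + 4·M_1 + 1·M_2 = 6(Δ_1 - Δ_0) = 6
Clamped end conditions give two more equations: 2h_0·M_0 + h_0·M_1 = 6(Δ_0 - s'(0)) = 18 and h_1·M_1 + 2h_1·M_2 = 6(s'(2) - Δ_1) = -48.
Solving: M_0 = 11/2, M_1 = 7, M_2 = -55/2.
On [1, 2], s'(x) = b_1 + 2c_1·(x - 1) + 3d_1·(x - 1)² with b_1 = Δ_1 - h_1(2M_1 + M_2)/6 = 17/4, c_1 = M_1/2 = 7/2, d_1 = (M_2 - M_1)/(6h_1) = -23/4. So s'(1) = 17/4.

4.2500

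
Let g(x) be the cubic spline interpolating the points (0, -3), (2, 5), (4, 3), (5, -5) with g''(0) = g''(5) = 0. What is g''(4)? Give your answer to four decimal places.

-6.2727

Let M_i = g''(x_i). Step sizes h_i = 2, 2, 1; slopes of the chords Δ_i = (y_(i+1) - y_i)/h_i = 4, -1, -8.
  2·M_0 + 8·M_1 + 2·M_2 = 6(Δ_1 - Δ_0) = -30
  2·M_1 + 6·M_2 + 1·M_3 = 6(Δ_2 - Δ_1) = -42
Natural end conditions: M_0 = M_3 = 0.
Hence M_0 = 0, M_1 = -24/11, M_2 = -69/11, M_3 = 0.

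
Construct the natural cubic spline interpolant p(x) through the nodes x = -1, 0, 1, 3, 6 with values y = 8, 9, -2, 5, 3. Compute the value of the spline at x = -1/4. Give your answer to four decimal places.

10.0155

Let σ_i = p''(x_i). Step sizes h_i = 1, 1, 2, 3; slopes of the chords Δ_i = (y_(i+1) - y_i)/h_i = 1, -11, 7/2, -2/3.
  1·σ_0 + 4·σ_1 + 1·σ_2 = 6(Δ_1 - Δ_0) = -72
  1·σ_1 + 6·σ_2 + 2·σ_3 = 6(Δ_2 - Δ_1) = 87
  2·σ_2 + 10·σ_3 + 3·σ_4 = 6(Δ_3 - Δ_2) = -25
Natural end conditions: σ_0 = σ_4 = 0.
Forward elimination and back-substitution give σ_0 = 0, σ_1 = -2476/107, σ_2 = 2200/107, σ_3 = -1415/214, σ_4 = 0.
On [-1, 0], p(x) = 8 + 1559/321·(x + 1) + 0·(x + 1)² - 1238/321·(x + 1)³.
With (x + 1) = 3/4: p(-1/4) = 34293/3424.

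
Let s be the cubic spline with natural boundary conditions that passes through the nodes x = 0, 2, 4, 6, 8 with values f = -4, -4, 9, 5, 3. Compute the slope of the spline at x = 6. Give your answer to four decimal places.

-2.9821

Put M_i = s'' at the i-th knot. Here h = (2, 2, 2, 2) and Δ = (0, 13/2, -2, -1), so the interior equations h_(i-1)·M_(i-1) + 2(h_(i-1)+h_i)·M_i + h_i·M_(i+1) = 6(Δ_i − Δ_(i-1)) read
  2·M_0 + 8·M_1 + 2·M_2 = 6(Δ_1 - Δ_0) = 39
  2·M_1 + 8·M_2 + 2·M_3 = 6(Δ_2 - Δ_1) = -51
  2·M_2 + 8·M_3 + 2·M_4 = 6(Δ_3 - Δ_2) = 6
Natural end conditions: M_0 = M_4 = 0.
Forward elimination and back-substitution give M_0 = 0, M_1 = 795/112, M_2 = -249/28, M_3 = 333/112, M_4 = 0.
On [6, 8], s'(x) = b_3 + 2c_3·(x - 6) + 3d_3·(x - 6)² with b_3 = Δ_3 - h_3(2M_3 + M_4)/6 = -167/56, c_3 = M_3/2 = 333/224, d_3 = (M_4 - M_3)/(6h_3) = -111/448. So s'(6) = -167/56.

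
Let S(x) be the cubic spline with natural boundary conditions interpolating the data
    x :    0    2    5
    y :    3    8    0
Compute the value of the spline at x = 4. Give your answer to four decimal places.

With σ_i denoting the second derivative at x_i, h_i = 2, 3, and Δ_i = (y_(i+1) − y_i)/h_i = 5/2, -8/3:
  2·σ_0 + 10·σ_1 + 3·σ_2 = 6(Δ_1 - Δ_0) = -31
Natural end conditions: σ_0 = σ_2 = 0.
Solving: σ_0 = 0, σ_1 = -31/10, σ_2 = 0.
On [2, 5], S(x) = 8 + 13/30·(x - 2) - 31/20·(x - 2)² + 31/180·(x - 2)³.
With (x - 2) = 2: S(4) = 182/45.

4.0444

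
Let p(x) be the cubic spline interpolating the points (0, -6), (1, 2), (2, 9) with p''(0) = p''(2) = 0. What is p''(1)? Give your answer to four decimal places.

-1.5000

Let m_i = p''(x_i). Step sizes h_i = 1, 1; slopes of the chords Δ_i = (y_(i+1) - y_i)/h_i = 8, 7.
  1·m_0 + 4·m_1 + 1·m_2 = 6(Δ_1 - Δ_0) = -6
Natural end conditions: m_0 = m_2 = 0.
Solving: m_0 = 0, m_1 = -3/2, m_2 = 0.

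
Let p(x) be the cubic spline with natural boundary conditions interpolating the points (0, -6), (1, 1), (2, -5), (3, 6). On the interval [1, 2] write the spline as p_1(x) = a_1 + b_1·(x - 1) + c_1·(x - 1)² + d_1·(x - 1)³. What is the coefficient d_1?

10

Write M_i for p''(x_i). With h_i = 1, 1, 1 and divided differences Δ_i = 7, -6, 11, the continuity of p' gives the tridiagonal system
  1·M_0 + 4·M_1 + 1·M_2 = 6(Δ_1 - Δ_0) = -78
  1·M_1 + 4·M_2 + 1·M_3 = 6(Δ_2 - Δ_1) = 102
Natural end conditions: M_0 = M_3 = 0.
Forward elimination and back-substitution give M_0 = 0, M_1 = -138/5, M_2 = 162/5, M_3 = 0.
On [1, 2], with p_1(x) = a_1 + b_1·(x - 1) + c_1·(x - 1)² + d_1·(x - 1)³: c_1 = M_1/2 = -69/5, d_1 = (M_2 - M_1)/(6h_1) = 10, b_1 = Δ_1 - h_1(2M_1 + M_2)/6 = -11/5.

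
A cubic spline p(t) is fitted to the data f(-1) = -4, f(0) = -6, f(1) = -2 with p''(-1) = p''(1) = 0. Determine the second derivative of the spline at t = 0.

Put m_i = p'' at the i-th knot. Here h = (1, 1) and Δ = (-2, 4), so the interior equations h_(i-1)·m_(i-1) + 2(h_(i-1)+h_i)·m_i + h_i·m_(i+1) = 6(Δ_i − Δ_(i-1)) read
  1·m_0 + 4·m_1 + 1·m_2 = 6(Δ_1 - Δ_0) = 36
Natural end conditions: m_0 = m_2 = 0.
Solving the tridiagonal system: m_0 = 0, m_1 = 9, m_2 = 0.

9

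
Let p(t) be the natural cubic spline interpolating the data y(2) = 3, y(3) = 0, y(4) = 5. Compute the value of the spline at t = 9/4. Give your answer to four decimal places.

1.7813

Let σ_i = p''(x_i). Step sizes h_i = 1, 1; slopes of the chords Δ_i = (y_(i+1) - y_i)/h_i = -3, 5.
  1·σ_0 + 4·σ_1 + 1·σ_2 = 6(Δ_1 - Δ_0) = 48
Natural end conditions: σ_0 = σ_2 = 0.
Forward elimination and back-substitution give σ_0 = 0, σ_1 = 12, σ_2 = 0.
On [2, 3], p(t) = 3 - 5·(t - 2) + 0·(t - 2)² + 2·(t - 2)³.
With (t - 2) = 1/4: p(9/4) = 57/32.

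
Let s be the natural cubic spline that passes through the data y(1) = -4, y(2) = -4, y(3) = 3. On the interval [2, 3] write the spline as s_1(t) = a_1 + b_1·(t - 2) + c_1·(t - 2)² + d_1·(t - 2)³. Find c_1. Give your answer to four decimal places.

5.2500

With σ_i denoting the second derivative at x_i, h_i = 1, 1, and Δ_i = (y_(i+1) − y_i)/h_i = 0, 7:
  1·σ_0 + 4·σ_1 + 1·σ_2 = 6(Δ_1 - Δ_0) = 42
Natural end conditions: σ_0 = σ_2 = 0.
Forward elimination and back-substitution give σ_0 = 0, σ_1 = 21/2, σ_2 = 0.
On [2, 3], with s_1(t) = a_1 + b_1·(t - 2) + c_1·(t - 2)² + d_1·(t - 2)³: c_1 = σ_1/2 = 21/4, d_1 = (σ_2 - σ_1)/(6h_1) = -7/4, b_1 = Δ_1 - h_1(2σ_1 + σ_2)/6 = 7/2.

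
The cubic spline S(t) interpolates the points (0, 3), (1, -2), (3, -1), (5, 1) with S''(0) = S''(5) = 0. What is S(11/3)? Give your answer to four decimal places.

-0.0640

Put M_i = S'' at the i-th knot. Here h = (1, 2, 2) and Δ = (-5, 1/2, 1), so the interior equations h_(i-1)·M_(i-1) + 2(h_(i-1)+h_i)·M_i + h_i·M_(i+1) = 6(Δ_i − Δ_(i-1)) read
  1·M_0 + 6·M_1 + 2·M_2 = 6(Δ_1 - Δ_0) = 33
  2·M_1 + 8·M_2 + 2·M_3 = 6(Δ_2 - Δ_1) = 3
Natural end conditions: M_0 = M_3 = 0.
Forward elimination and back-substitution give M_0 = 0, M_1 = 129/22, M_2 = -12/11, M_3 = 0.
On [3, 5], S(t) = -1 + 19/11·(t - 3) - 6/11·(t - 3)² + 1/11·(t - 3)³.
With (t - 3) = 2/3: S(11/3) = -19/297.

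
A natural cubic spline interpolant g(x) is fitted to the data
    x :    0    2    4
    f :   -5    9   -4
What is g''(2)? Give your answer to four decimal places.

Let M_i = g''(x_i). Step sizes h_i = 2, 2; slopes of the chords Δ_i = (y_(i+1) - y_i)/h_i = 7, -13/2.
  2·M_0 + 8·M_1 + 2·M_2 = 6(Δ_1 - Δ_0) = -81
Natural end conditions: M_0 = M_2 = 0.
Hence M_0 = 0, M_1 = -81/8, M_2 = 0.

-10.1250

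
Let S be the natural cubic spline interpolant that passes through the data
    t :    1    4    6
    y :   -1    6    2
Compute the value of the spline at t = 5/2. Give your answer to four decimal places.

3.9625

Let M_i = S''(x_i). Step sizes h_i = 3, 2; slopes of the chords Δ_i = (y_(i+1) - y_i)/h_i = 7/3, -2.
  3·M_0 + 10·M_1 + 2·M_2 = 6(Δ_1 - Δ_0) = -26
Natural end conditions: M_0 = M_2 = 0.
Hence M_0 = 0, M_1 = -13/5, M_2 = 0.
On [1, 4], S(t) = -1 + 109/30·(t - 1) + 0·(t - 1)² - 13/90·(t - 1)³.
With (t - 1) = 3/2: S(5/2) = 317/80.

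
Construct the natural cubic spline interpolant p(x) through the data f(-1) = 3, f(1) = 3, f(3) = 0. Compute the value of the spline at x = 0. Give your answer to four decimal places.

Put M_i = p'' at the i-th knot. Here h = (2, 2) and Δ = (0, -3/2), so the interior equations h_(i-1)·M_(i-1) + 2(h_(i-1)+h_i)·M_i + h_i·M_(i+1) = 6(Δ_i − Δ_(i-1)) read
  2·M_0 + 8·M_1 + 2·M_2 = 6(Δ_1 - Δ_0) = -9
Natural end conditions: M_0 = M_2 = 0.
Forward elimination and back-substitution give M_0 = 0, M_1 = -9/8, M_2 = 0.
On [-1, 1], p(x) = 3 + 3/8·(x + 1) + 0·(x + 1)² - 3/32·(x + 1)³.
With (x + 1) = 1: p(0) = 105/32.

3.2813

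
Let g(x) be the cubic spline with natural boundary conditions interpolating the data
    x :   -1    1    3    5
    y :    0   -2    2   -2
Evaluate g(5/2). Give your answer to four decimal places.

Put M_i = g'' at the i-th knot. Here h = (2, 2, 2) and Δ = (-1, 2, -2), so the interior equations h_(i-1)·M_(i-1) + 2(h_(i-1)+h_i)·M_i + h_i·M_(i+1) = 6(Δ_i − Δ_(i-1)) read
  2·M_0 + 8·M_1 + 2·M_2 = 6(Δ_1 - Δ_0) = 18
  2·M_1 + 8·M_2 + 2·M_3 = 6(Δ_2 - Δ_1) = -24
Natural end conditions: M_0 = M_3 = 0.
Solving: M_0 = 0, M_1 = 16/5, M_2 = -19/5, M_3 = 0.
On [1, 3], g(x) = -2 + 17/15·(x - 1) + 8/5·(x - 1)² - 7/12·(x - 1)³.
With (x - 1) = 3/2: g(5/2) = 213/160.

1.3313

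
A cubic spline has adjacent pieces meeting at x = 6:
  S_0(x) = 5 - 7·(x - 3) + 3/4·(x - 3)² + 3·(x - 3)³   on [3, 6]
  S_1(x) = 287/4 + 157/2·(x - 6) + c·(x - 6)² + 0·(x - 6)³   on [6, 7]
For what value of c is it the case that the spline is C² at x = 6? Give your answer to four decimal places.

S_0''(x) = 3/2 + 18·(x - 3), so S_0''(6) = 111/2. On the right, S_1''(6) = 2c, so c = 111/4.

27.7500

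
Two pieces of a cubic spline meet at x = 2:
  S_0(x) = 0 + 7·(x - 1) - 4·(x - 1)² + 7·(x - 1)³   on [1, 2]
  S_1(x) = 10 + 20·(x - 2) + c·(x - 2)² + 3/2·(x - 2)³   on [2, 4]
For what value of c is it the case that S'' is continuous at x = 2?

17

S_0''(x) = -8 + 42·(x - 1), so S_0''(2) = 34. On the right, S_1''(2) = 2c, so c = 17.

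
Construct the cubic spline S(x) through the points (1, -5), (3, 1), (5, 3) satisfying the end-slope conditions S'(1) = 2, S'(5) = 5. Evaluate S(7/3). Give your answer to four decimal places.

-0.6296

With m_i denoting the second derivative at x_i, h_i = 2, 2, and Δ_i = (y_(i+1) − y_i)/h_i = 3, 1:
  2·m_0 + 8·m_1 + 2·m_2 = 6(Δ_1 - Δ_0) = -12
Clamped end conditions give two more equations: 2h_0·m_0 + h_0·m_1 = 6(Δ_0 - S'(1)) = 6 and h_1·m_1 + 2h_1·m_2 = 6(S'(5) - Δ_1) = 24.
Solving: m_0 = 15/4, m_1 = -9/2, m_2 = 33/4.
On [1, 3], S(x) = -5 + 2·(x - 1) + 15/8·(x - 1)² - 11/16·(x - 1)³.
With (x - 1) = 4/3: S(7/3) = -17/27.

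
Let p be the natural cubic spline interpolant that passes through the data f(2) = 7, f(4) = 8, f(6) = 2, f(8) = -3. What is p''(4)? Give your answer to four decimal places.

-2.9000

Put M_i = p'' at the i-th knot. Here h = (2, 2, 2) and Δ = (1/2, -3, -5/2), so the interior equations h_(i-1)·M_(i-1) + 2(h_(i-1)+h_i)·M_i + h_i·M_(i+1) = 6(Δ_i − Δ_(i-1)) read
  2·M_0 + 8·M_1 + 2·M_2 = 6(Δ_1 - Δ_0) = -21
  2·M_1 + 8·M_2 + 2·M_3 = 6(Δ_2 - Δ_1) = 3
Natural end conditions: M_0 = M_3 = 0.
Hence M_0 = 0, M_1 = -29/10, M_2 = 11/10, M_3 = 0.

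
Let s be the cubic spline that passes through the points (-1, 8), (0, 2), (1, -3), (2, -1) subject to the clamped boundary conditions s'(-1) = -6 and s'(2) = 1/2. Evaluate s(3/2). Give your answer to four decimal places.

-2.1542

With m_i denoting the second derivative at x_i, h_i = 1, 1, 1, and Δ_i = (y_(i+1) − y_i)/h_i = -6, -5, 2:
  1·m_0 + 4·m_1 + 1·m_2 = 6(Δ_1 - Δ_0) = 6
  1·m_1 + 4·m_2 + 1·m_3 = 6(Δ_2 - Δ_1) = 42
Clamped end conditions give two more equations: 2h_0·m_0 + h_0·m_1 = 6(Δ_0 - s'(-1)) = 0 and h_2·m_2 + 2h_2·m_3 = 6(s'(2) - Δ_2) = -9.
Solving: m_0 = 17/15, m_1 = -34/15, m_2 = 209/15, m_3 = -172/15.
On [1, 2], s(x) = -3 - 11/15·(x - 1) + 209/30·(x - 1)² - 127/30·(x - 1)³.
With (x - 1) = 1/2: s(3/2) = -517/240.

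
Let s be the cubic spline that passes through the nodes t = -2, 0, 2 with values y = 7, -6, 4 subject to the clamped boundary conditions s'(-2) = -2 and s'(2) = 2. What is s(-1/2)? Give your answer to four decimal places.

-3.8398

Write m_i for s''(x_i). With h_i = 2, 2 and divided differences Δ_i = -13/2, 5, the continuity of s' gives the tridiagonal system
  2·m_0 + 8·m_1 + 2·m_2 = 6(Δ_1 - Δ_0) = 69
Clamped end conditions give two more equations: 2h_0·m_0 + h_0·m_1 = 6(Δ_0 - s'(-2)) = -27 and h_1·m_1 + 2h_1·m_2 = 6(s'(2) - Δ_1) = -18.
Solving: m_0 = -115/8, m_1 = 61/4, m_2 = -97/8.
On [-2, 0], s(t) = 7 - 2·(t + 2) - 115/16·(t + 2)² + 79/32·(t + 2)³.
With (t + 2) = 3/2: s(-1/2) = -983/256.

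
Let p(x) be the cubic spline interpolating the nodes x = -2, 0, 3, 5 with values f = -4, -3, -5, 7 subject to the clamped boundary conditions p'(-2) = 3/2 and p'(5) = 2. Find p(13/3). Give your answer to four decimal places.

With M_i denoting the second derivative at x_i, h_i = 2, 3, 2, and Δ_i = (y_(i+1) − y_i)/h_i = 1/2, -2/3, 6:
  2·M_0 + 10·M_1 + 3·M_2 = 6(Δ_1 - Δ_0) = -7
  3·M_1 + 10·M_2 + 2·M_3 = 6(Δ_2 - Δ_1) = 40
Clamped end conditions give two more equations: 2h_0·M_0 + h_0·M_1 = 6(Δ_0 - p'(-2)) = -6 and h_2·M_2 + 2h_2·M_3 = 6(p'(5) - Δ_2) = -24.
Hence M_0 = -1/6, M_1 = -8/3, M_2 = 20/3, M_3 = -28/3.
On [3, 5], p(x) = -5 + 14/3·(x - 3) + 10/3·(x - 3)² - 4/3·(x - 3)³.
With (x - 3) = 4/3: p(13/3) = 323/81.

3.9877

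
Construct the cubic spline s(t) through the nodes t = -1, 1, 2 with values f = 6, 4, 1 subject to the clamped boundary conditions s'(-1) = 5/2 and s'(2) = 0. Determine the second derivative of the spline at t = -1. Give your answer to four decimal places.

-4.0833

With M_i denoting the second derivative at x_i, h_i = 2, 1, and Δ_i = (y_(i+1) − y_i)/h_i = -1, -3:
  2·M_0 + 6·M_1 + 1·M_2 = 6(Δ_1 - Δ_0) = -12
Clamped end conditions give two more equations: 2h_0·M_0 + h_0·M_1 = 6(Δ_0 - s'(-1)) = -21 and h_1·M_1 + 2h_1·M_2 = 6(s'(2) - Δ_1) = 18.
Solving: M_0 = -49/12, M_1 = -7/3, M_2 = 61/6.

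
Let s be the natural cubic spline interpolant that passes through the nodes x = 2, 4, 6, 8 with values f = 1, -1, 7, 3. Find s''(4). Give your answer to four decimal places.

Write σ_i for s''(x_i). With h_i = 2, 2, 2 and divided differences Δ_i = -1, 4, -2, the continuity of s' gives the tridiagonal system
  2·σ_0 + 8·σ_1 + 2·σ_2 = 6(Δ_1 - Δ_0) = 30
  2·σ_1 + 8·σ_2 + 2·σ_3 = 6(Δ_2 - Δ_1) = -36
Natural end conditions: σ_0 = σ_3 = 0.
Solving the tridiagonal system: σ_0 = 0, σ_1 = 26/5, σ_2 = -29/5, σ_3 = 0.

5.2000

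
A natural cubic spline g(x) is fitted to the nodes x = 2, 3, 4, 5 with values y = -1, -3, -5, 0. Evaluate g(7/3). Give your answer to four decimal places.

-1.5284

Put σ_i = g'' at the i-th knot. Here h = (1, 1, 1) and Δ = (-2, -2, 5), so the interior equations h_(i-1)·σ_(i-1) + 2(h_(i-1)+h_i)·σ_i + h_i·σ_(i+1) = 6(Δ_i − Δ_(i-1)) read
  1·σ_0 + 4·σ_1 + 1·σ_2 = 6(Δ_1 - Δ_0) = 0
  1·σ_1 + 4·σ_2 + 1·σ_3 = 6(Δ_2 - Δ_1) = 42
Natural end conditions: σ_0 = σ_3 = 0.
Solving the tridiagonal system: σ_0 = 0, σ_1 = -14/5, σ_2 = 56/5, σ_3 = 0.
On [2, 3], g(x) = -1 - 23/15·(x - 2) + 0·(x - 2)² - 7/15·(x - 2)³.
With (x - 2) = 1/3: g(7/3) = -619/405.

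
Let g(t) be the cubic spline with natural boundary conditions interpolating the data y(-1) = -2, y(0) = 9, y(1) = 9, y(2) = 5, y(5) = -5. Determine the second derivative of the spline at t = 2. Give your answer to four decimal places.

With M_i denoting the second derivative at x_i, h_i = 1, 1, 1, 3, and Δ_i = (y_(i+1) − y_i)/h_i = 11, 0, -4, -10/3:
  1·M_0 + 4·M_1 + 1·M_2 = 6(Δ_1 - Δ_0) = -66
  1·M_1 + 4·M_2 + 1·M_3 = 6(Δ_2 - Δ_1) = -24
  1·M_2 + 8·M_3 + 3·M_4 = 6(Δ_3 - Δ_2) = 4
Natural end conditions: M_0 = M_4 = 0.
Solving the tridiagonal system: M_0 = 0, M_1 = -925/58, M_2 = -64/29, M_3 = 45/58, M_4 = 0.

0.7759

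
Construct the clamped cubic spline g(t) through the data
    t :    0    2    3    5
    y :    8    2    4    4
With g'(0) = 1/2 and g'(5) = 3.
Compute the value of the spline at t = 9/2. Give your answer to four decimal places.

With σ_i denoting the second derivative at x_i, h_i = 2, 1, 2, and Δ_i = (y_(i+1) − y_i)/h_i = -3, 2, 0:
  2·σ_0 + 6·σ_1 + 1·σ_2 = 6(Δ_1 - Δ_0) = 30
  1·σ_1 + 6·σ_2 + 2·σ_3 = 6(Δ_2 - Δ_1) = -12
Clamped end conditions give two more equations: 2h_0·σ_0 + h_0·σ_1 = 6(Δ_0 - g'(0)) = -21 and h_2·σ_2 + 2h_2·σ_3 = 6(g'(5) - Δ_2) = 18.
Hence σ_0 = -317/32, σ_1 = 149/16, σ_2 = -97/16, σ_3 = 241/32.
On [3, 5], g(t) = 4 + 49/32·(t - 3) - 97/32·(t - 3)² + 145/128·(t - 3)³.
With (t - 3) = 3/2: g(9/2) = 3379/1024.

3.2998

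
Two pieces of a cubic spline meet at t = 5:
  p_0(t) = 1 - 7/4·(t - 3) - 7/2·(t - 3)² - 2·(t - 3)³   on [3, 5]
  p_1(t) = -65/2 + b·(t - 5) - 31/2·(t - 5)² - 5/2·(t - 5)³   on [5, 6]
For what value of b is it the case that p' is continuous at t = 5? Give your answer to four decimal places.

p_0'(t) = -7/4 - 7·(t - 3) - 6·(t - 3)², so p_0'(5) = -159/4. On the right, p_1'(5) = b, so b = -159/4.

-39.7500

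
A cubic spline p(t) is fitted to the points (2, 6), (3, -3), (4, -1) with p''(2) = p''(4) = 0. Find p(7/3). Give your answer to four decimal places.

2.1852

Let M_i = p''(x_i). Step sizes h_i = 1, 1; slopes of the chords Δ_i = (y_(i+1) - y_i)/h_i = -9, 2.
  1·M_0 + 4·M_1 + 1·M_2 = 6(Δ_1 - Δ_0) = 66
Natural end conditions: M_0 = M_2 = 0.
Solving: M_0 = 0, M_1 = 33/2, M_2 = 0.
On [2, 3], p(t) = 6 - 47/4·(t - 2) + 0·(t - 2)² + 11/4·(t - 2)³.
With (t - 2) = 1/3: p(7/3) = 59/27.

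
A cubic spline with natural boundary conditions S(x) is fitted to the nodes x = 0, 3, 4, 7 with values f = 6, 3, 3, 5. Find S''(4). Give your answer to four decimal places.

0.4127

Put σ_i = S'' at the i-th knot. Here h = (3, 1, 3) and Δ = (-1, 0, 2/3), so the interior equations h_(i-1)·σ_(i-1) + 2(h_(i-1)+h_i)·σ_i + h_i·σ_(i+1) = 6(Δ_i − Δ_(i-1)) read
  3·σ_0 + 8·σ_1 + 1·σ_2 = 6(Δ_1 - Δ_0) = 6
  1·σ_1 + 8·σ_2 + 3·σ_3 = 6(Δ_2 - Δ_1) = 4
Natural end conditions: σ_0 = σ_3 = 0.
Forward elimination and back-substitution give σ_0 = 0, σ_1 = 44/63, σ_2 = 26/63, σ_3 = 0.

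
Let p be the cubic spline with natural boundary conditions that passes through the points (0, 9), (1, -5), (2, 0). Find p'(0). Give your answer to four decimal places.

Let σ_i = p''(x_i). Step sizes h_i = 1, 1; slopes of the chords Δ_i = (y_(i+1) - y_i)/h_i = -14, 5.
  1·σ_0 + 4·σ_1 + 1·σ_2 = 6(Δ_1 - Δ_0) = 114
Natural end conditions: σ_0 = σ_2 = 0.
Forward elimination and back-substitution give σ_0 = 0, σ_1 = 57/2, σ_2 = 0.
On [0, 1], p'(x) = b_0 + 2c_0·x + 3d_0·x² with b_0 = Δ_0 - h_0(2σ_0 + σ_1)/6 = -75/4, c_0 = σ_0/2 = 0, d_0 = (σ_1 - σ_0)/(6h_0) = 19/4. So p'(0) = -75/4.

-18.7500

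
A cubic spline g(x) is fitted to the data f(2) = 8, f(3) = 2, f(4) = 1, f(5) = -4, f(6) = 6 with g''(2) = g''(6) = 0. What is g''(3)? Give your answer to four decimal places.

11.3571

Let M_i = g''(x_i). Step sizes h_i = 1, 1, 1, 1; slopes of the chords Δ_i = (y_(i+1) - y_i)/h_i = -6, -1, -5, 10.
  1·M_0 + 4·M_1 + 1·M_2 = 6(Δ_1 - Δ_0) = 30
  1·M_1 + 4·M_2 + 1·M_3 = 6(Δ_2 - Δ_1) = -24
  1·M_2 + 4·M_3 + 1·M_4 = 6(Δ_3 - Δ_2) = 90
Natural end conditions: M_0 = M_4 = 0.
Solving: M_0 = 0, M_1 = 159/14, M_2 = -108/7, M_3 = 369/14, M_4 = 0.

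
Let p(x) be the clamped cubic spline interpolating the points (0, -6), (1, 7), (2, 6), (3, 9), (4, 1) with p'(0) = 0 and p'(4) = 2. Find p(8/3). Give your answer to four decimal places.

With m_i denoting the second derivative at x_i, h_i = 1, 1, 1, 1, and Δ_i = (y_(i+1) − y_i)/h_i = 13, -1, 3, -8:
  1·m_0 + 4·m_1 + 1·m_2 = 6(Δ_1 - Δ_0) = -84
  1·m_1 + 4·m_2 + 1·m_3 = 6(Δ_2 - Δ_1) = 24
  1·m_2 + 4·m_3 + 1·m_4 = 6(Δ_3 - Δ_2) = -66
Clamped end conditions give two more equations: 2h_0·m_0 + h_0·m_1 = 6(Δ_0 - p'(0)) = 78 and h_3·m_3 + 2h_3·m_4 = 6(p'(4) - Δ_3) = 60.
Forward elimination and back-substitution give m_0 = 1685/28, m_1 = -593/14, m_2 = 101/4, m_3 = -485/14, m_4 = 1325/28.
On [2, 3], p(x) = 6 + 5/14·(x - 2) + 101/8·(x - 2)² - 559/56·(x - 2)³.
With (x - 2) = 2/3: p(8/3) = 3361/378.

8.8915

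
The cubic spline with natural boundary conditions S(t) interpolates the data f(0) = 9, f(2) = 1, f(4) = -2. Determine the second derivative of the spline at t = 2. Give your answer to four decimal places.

Write m_i for S''(x_i). With h_i = 2, 2 and divided differences Δ_i = -4, -3/2, the continuity of S' gives the tridiagonal system
  2·m_0 + 8·m_1 + 2·m_2 = 6(Δ_1 - Δ_0) = 15
Natural end conditions: m_0 = m_2 = 0.
Solving: m_0 = 0, m_1 = 15/8, m_2 = 0.

1.8750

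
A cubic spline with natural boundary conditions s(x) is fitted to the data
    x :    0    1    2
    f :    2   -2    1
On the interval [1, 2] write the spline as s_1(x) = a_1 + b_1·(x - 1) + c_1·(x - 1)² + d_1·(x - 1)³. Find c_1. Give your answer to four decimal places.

5.2500

With m_i denoting the second derivative at x_i, h_i = 1, 1, and Δ_i = (y_(i+1) − y_i)/h_i = -4, 3:
  1·m_0 + 4·m_1 + 1·m_2 = 6(Δ_1 - Δ_0) = 42
Natural end conditions: m_0 = m_2 = 0.
Hence m_0 = 0, m_1 = 21/2, m_2 = 0.
On [1, 2], with s_1(x) = a_1 + b_1·(x - 1) + c_1·(x - 1)² + d_1·(x - 1)³: c_1 = m_1/2 = 21/4, d_1 = (m_2 - m_1)/(6h_1) = -7/4, b_1 = Δ_1 - h_1(2m_1 + m_2)/6 = -1/2.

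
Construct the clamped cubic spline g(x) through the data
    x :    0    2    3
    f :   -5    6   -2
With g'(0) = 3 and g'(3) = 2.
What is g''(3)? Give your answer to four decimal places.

43.1667

With M_i denoting the second derivative at x_i, h_i = 2, 1, and Δ_i = (y_(i+1) − y_i)/h_i = 11/2, -8:
  2·M_0 + 6·M_1 + 1·M_2 = 6(Δ_1 - Δ_0) = -81
Clamped end conditions give two more equations: 2h_0·M_0 + h_0·M_1 = 6(Δ_0 - g'(0)) = 15 and h_1·M_1 + 2h_1·M_2 = 6(g'(3) - Δ_1) = 60.
Solving: M_0 = 203/12, M_1 = -79/3, M_2 = 259/6.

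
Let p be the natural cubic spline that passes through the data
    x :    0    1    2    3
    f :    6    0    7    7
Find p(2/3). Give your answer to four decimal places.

0.5432

Write M_i for p''(x_i). With h_i = 1, 1, 1 and divided differences Δ_i = -6, 7, 0, the continuity of p' gives the tridiagonal system
  1·M_0 + 4·M_1 + 1·M_2 = 6(Δ_1 - Δ_0) = 78
  1·M_1 + 4·M_2 + 1·M_3 = 6(Δ_2 - Δ_1) = -42
Natural end conditions: M_0 = M_3 = 0.
Forward elimination and back-substitution give M_0 = 0, M_1 = 118/5, M_2 = -82/5, M_3 = 0.
On [0, 1], p(x) = 6 - 149/15·x + 0·x² + 59/15·x³.
With x = 2/3: p(2/3) = 44/81.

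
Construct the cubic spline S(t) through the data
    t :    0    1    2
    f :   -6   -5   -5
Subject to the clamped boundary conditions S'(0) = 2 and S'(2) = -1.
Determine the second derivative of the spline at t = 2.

-3

Let m_i = S''(x_i). Step sizes h_i = 1, 1; slopes of the chords Δ_i = (y_(i+1) - y_i)/h_i = 1, 0.
  1·m_0 + 4·m_1 + 1·m_2 = 6(Δ_1 - Δ_0) = -6
Clamped end conditions give two more equations: 2h_0·m_0 + h_0·m_1 = 6(Δ_0 - S'(0)) = -6 and h_1·m_1 + 2h_1·m_2 = 6(S'(2) - Δ_1) = -6.
Forward elimination and back-substitution give m_0 = -3, m_1 = 0, m_2 = -3.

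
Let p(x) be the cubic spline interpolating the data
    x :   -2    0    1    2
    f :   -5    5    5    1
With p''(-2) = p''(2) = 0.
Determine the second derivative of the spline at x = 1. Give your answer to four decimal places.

With M_i denoting the second derivative at x_i, h_i = 2, 1, 1, and Δ_i = (y_(i+1) − y_i)/h_i = 5, 0, -4:
  2·M_0 + 6·M_1 + 1·M_2 = 6(Δ_1 - Δ_0) = -30
  1·M_1 + 4·M_2 + 1·M_3 = 6(Δ_2 - Δ_1) = -24
Natural end conditions: M_0 = M_3 = 0.
Solving the tridiagonal system: M_0 = 0, M_1 = -96/23, M_2 = -114/23, M_3 = 0.

-4.9565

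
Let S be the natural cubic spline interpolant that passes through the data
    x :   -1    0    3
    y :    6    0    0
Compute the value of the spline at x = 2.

With M_i denoting the second derivative at x_i, h_i = 1, 3, and Δ_i = (y_(i+1) − y_i)/h_i = -6, 0:
  1·M_0 + 8·M_1 + 3·M_2 = 6(Δ_1 - Δ_0) = 36
Natural end conditions: M_0 = M_2 = 0.
Solving the tridiagonal system: M_0 = 0, M_1 = 9/2, M_2 = 0.
On [0, 3], S(x) = 0 - 9/2·x + 9/4·x² - 1/4·x³.
With x = 2: S(2) = -2.

-2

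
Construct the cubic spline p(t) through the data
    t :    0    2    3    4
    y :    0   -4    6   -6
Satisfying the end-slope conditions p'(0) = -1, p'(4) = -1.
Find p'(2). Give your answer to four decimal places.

10.4545

Let σ_i = p''(x_i). Step sizes h_i = 2, 1, 1; slopes of the chords Δ_i = (y_(i+1) - y_i)/h_i = -2, 10, -12.
  2·σ_0 + 6·σ_1 + 1·σ_2 = 6(Δ_1 - Δ_0) = 72
  1·σ_1 + 4·σ_2 + 1·σ_3 = 6(Δ_2 - Δ_1) = -132
Clamped end conditions give two more equations: 2h_0·σ_0 + h_0·σ_1 = 6(Δ_0 - p'(0)) = -6 and h_2·σ_2 + 2h_2·σ_3 = 6(p'(4) - Δ_2) = 66.
Forward elimination and back-substitution give σ_0 = -159/11, σ_1 = 285/11, σ_2 = -600/11, σ_3 = 663/11.
On [2, 3], p'(t) = b_1 + 2c_1·(t - 2) + 3d_1·(t - 2)² with b_1 = Δ_1 - h_1(2σ_1 + σ_2)/6 = 115/11, c_1 = σ_1/2 = 285/22, d_1 = (σ_2 - σ_1)/(6h_1) = -295/22. So p'(2) = 115/11.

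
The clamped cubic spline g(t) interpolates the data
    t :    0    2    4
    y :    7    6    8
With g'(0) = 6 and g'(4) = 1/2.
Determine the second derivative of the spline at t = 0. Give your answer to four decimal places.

Let m_i = g''(x_i). Step sizes h_i = 2, 2; slopes of the chords Δ_i = (y_(i+1) - y_i)/h_i = -1/2, 1.
  2·m_0 + 8·m_1 + 2·m_2 = 6(Δ_1 - Δ_0) = 9
Clamped end conditions give two more equations: 2h_0·m_0 + h_0·m_1 = 6(Δ_0 - g'(0)) = -39 and h_1·m_1 + 2h_1·m_2 = 6(g'(4) - Δ_1) = -3.
Forward elimination and back-substitution give m_0 = -49/4, m_1 = 5, m_2 = -13/4.

-12.2500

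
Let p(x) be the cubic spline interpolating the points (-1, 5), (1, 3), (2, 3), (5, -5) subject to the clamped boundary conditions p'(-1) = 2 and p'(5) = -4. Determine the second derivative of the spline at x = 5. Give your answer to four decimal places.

-0.1429

Put M_i = p'' at the i-th knot. Here h = (2, 1, 3) and Δ = (-1, 0, -8/3), so the interior equations h_(i-1)·M_(i-1) + 2(h_(i-1)+h_i)·M_i + h_i·M_(i+1) = 6(Δ_i − Δ_(i-1)) read
  2·M_0 + 6·M_1 + 1·M_2 = 6(Δ_1 - Δ_0) = 6
  1·M_1 + 8·M_2 + 3·M_3 = 6(Δ_2 - Δ_1) = -16
Clamped end conditions give two more equations: 2h_0·M_0 + h_0·M_1 = 6(Δ_0 - p'(-1)) = -18 and h_2·M_2 + 2h_2·M_3 = 6(p'(5) - Δ_2) = -8.
Solving the tridiagonal system: M_0 = -131/21, M_1 = 73/21, M_2 = -50/21, M_3 = -1/7.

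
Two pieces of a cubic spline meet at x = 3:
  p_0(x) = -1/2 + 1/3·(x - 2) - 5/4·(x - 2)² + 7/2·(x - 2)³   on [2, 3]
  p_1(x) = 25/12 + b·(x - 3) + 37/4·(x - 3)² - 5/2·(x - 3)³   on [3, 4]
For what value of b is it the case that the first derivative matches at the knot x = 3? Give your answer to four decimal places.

8.3333

p_0'(x) = 1/3 - 5/2·(x - 2) + 21/2·(x - 2)², so p_0'(3) = 25/3. On the right, p_1'(3) = b, so b = 25/3.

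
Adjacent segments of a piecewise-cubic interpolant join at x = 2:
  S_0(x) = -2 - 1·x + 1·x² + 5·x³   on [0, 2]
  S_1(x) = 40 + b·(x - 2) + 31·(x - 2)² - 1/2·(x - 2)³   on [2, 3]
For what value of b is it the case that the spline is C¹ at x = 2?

S_0'(x) = -1 + 2·x + 15·x², so S_0'(2) = 63. On the right, S_1'(2) = b, so b = 63.

63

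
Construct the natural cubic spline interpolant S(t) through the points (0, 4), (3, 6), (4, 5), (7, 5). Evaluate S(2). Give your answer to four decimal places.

6.0917

Write M_i for S''(x_i). With h_i = 3, 1, 3 and divided differences Δ_i = 2/3, -1, 0, the continuity of S' gives the tridiagonal system
  3·M_0 + 8·M_1 + 1·M_2 = 6(Δ_1 - Δ_0) = -10
  1·M_1 + 8·M_2 + 3·M_3 = 6(Δ_2 - Δ_1) = 6
Natural end conditions: M_0 = M_3 = 0.
Forward elimination and back-substitution give M_0 = 0, M_1 = -86/63, M_2 = 58/63, M_3 = 0.
On [0, 3], S(t) = 4 + 85/63·t + 0·t² - 43/567·t³.
With t = 2: S(2) = 3454/567.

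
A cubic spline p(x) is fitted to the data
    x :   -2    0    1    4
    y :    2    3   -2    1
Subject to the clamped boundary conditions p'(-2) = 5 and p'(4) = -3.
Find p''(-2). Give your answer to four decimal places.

-3.9762

Put σ_i = p'' at the i-th knot. Here h = (2, 1, 3) and Δ = (1/2, -5, 1), so the interior equations h_(i-1)·σ_(i-1) + 2(h_(i-1)+h_i)·σ_i + h_i·σ_(i+1) = 6(Δ_i − Δ_(i-1)) read
  2·σ_0 + 6·σ_1 + 1·σ_2 = 6(Δ_1 - Δ_0) = -33
  1·σ_1 + 8·σ_2 + 3·σ_3 = 6(Δ_2 - Δ_1) = 36
Clamped end conditions give two more equations: 2h_0·σ_0 + h_0·σ_1 = 6(Δ_0 - p'(-2)) = -27 and h_2·σ_2 + 2h_2·σ_3 = 6(p'(4) - Δ_2) = -24.
Hence σ_0 = -167/42, σ_1 = -233/42, σ_2 = 173/21, σ_3 = -341/42.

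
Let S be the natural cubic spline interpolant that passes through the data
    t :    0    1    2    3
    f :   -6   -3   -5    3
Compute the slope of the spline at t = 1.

Let σ_i = S''(x_i). Step sizes h_i = 1, 1, 1; slopes of the chords Δ_i = (y_(i+1) - y_i)/h_i = 3, -2, 8.
  1·σ_0 + 4·σ_1 + 1·σ_2 = 6(Δ_1 - Δ_0) = -30
  1·σ_1 + 4·σ_2 + 1·σ_3 = 6(Δ_2 - Δ_1) = 60
Natural end conditions: σ_0 = σ_3 = 0.
Forward elimination and back-substitution give σ_0 = 0, σ_1 = -12, σ_2 = 18, σ_3 = 0.
On [1, 2], S'(t) = b_1 + 2c_1·(t - 1) + 3d_1·(t - 1)² with b_1 = Δ_1 - h_1(2σ_1 + σ_2)/6 = -1, c_1 = σ_1/2 = -6, d_1 = (σ_2 - σ_1)/(6h_1) = 5. So S'(1) = -1.

-1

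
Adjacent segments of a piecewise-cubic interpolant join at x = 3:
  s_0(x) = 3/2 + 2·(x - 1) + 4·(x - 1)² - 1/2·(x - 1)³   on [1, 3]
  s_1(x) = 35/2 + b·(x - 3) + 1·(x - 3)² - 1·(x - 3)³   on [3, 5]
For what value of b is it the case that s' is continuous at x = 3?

s_0'(x) = 2 + 8·(x - 1) - 3/2·(x - 1)², so s_0'(3) = 12. On the right, s_1'(3) = b, so b = 12.

12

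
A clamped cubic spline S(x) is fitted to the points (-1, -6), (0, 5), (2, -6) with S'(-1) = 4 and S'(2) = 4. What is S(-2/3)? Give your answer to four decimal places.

Put M_i = S'' at the i-th knot. Here h = (1, 2) and Δ = (11, -11/2), so the interior equations h_(i-1)·M_(i-1) + 2(h_(i-1)+h_i)·M_i + h_i·M_(i+1) = 6(Δ_i − Δ_(i-1)) read
  1·M_0 + 6·M_1 + 2·M_2 = 6(Δ_1 - Δ_0) = -99
Clamped end conditions give two more equations: 2h_0·M_0 + h_0·M_1 = 6(Δ_0 - S'(-1)) = 42 and h_1·M_1 + 2h_1·M_2 = 6(S'(2) - Δ_1) = 57.
Forward elimination and back-substitution give M_0 = 75/2, M_1 = -33, M_2 = 123/4.
On [-1, 0], S(x) = -6 + 4·(x + 1) + 75/4·(x + 1)² - 47/4·(x + 1)³.
With (x + 1) = 1/3: S(-2/3) = -163/54.

-3.0185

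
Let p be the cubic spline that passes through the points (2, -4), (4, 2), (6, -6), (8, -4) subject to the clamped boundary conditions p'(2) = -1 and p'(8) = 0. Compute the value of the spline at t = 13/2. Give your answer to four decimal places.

With σ_i denoting the second derivative at x_i, h_i = 2, 2, 2, and Δ_i = (y_(i+1) − y_i)/h_i = 3, -4, 1:
  2·σ_0 + 8·σ_1 + 2·σ_2 = 6(Δ_1 - Δ_0) = -42
  2·σ_1 + 8·σ_2 + 2·σ_3 = 6(Δ_2 - Δ_1) = 30
Clamped end conditions give two more equations: 2h_0·σ_0 + h_0·σ_1 = 6(Δ_0 - p'(2)) = 24 and h_2·σ_2 + 2h_2·σ_3 = 6(p'(8) - Δ_2) = -6.
Forward elimination and back-substitution give σ_0 = 164/15, σ_1 = -148/15, σ_2 = 113/15, σ_3 = -79/15.
On [6, 8], p(t) = -6 - 34/15·(t - 6) + 113/30·(t - 6)² - 16/15·(t - 6)³.
With (t - 6) = 1/2: p(13/2) = -253/40.

-6.3250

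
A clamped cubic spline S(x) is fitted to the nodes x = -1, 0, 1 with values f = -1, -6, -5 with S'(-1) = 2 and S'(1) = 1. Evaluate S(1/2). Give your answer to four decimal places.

With m_i denoting the second derivative at x_i, h_i = 1, 1, and Δ_i = (y_(i+1) − y_i)/h_i = -5, 1:
  1·m_0 + 4·m_1 + 1·m_2 = 6(Δ_1 - Δ_0) = 36
Clamped end conditions give two more equations: 2h_0·m_0 + h_0·m_1 = 6(Δ_0 - S'(-1)) = -42 and h_1·m_1 + 2h_1·m_2 = 6(S'(1) - Δ_1) = 0.
Solving the tridiagonal system: m_0 = -61/2, m_1 = 19, m_2 = -19/2.
On [0, 1], S(x) = -6 - 15/4·x + 19/2·x² - 19/4·x³.
With x = 1/2: S(1/2) = -195/32.

-6.0938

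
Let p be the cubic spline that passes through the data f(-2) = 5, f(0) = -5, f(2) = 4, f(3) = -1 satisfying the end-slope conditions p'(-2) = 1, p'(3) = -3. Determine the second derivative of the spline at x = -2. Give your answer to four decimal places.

With σ_i denoting the second derivative at x_i, h_i = 2, 2, 1, and Δ_i = (y_(i+1) − y_i)/h_i = -5, 9/2, -5:
  2·σ_0 + 8·σ_1 + 2·σ_2 = 6(Δ_1 - Δ_0) = 57
  2·σ_1 + 6·σ_2 + 1·σ_3 = 6(Δ_2 - Δ_1) = -57
Clamped end conditions give two more equations: 2h_0·σ_0 + h_0·σ_1 = 6(Δ_0 - p'(-2)) = -36 and h_2·σ_2 + 2h_2·σ_3 = 6(p'(3) - Δ_2) = 12.
Forward elimination and back-substitution give σ_0 = -773/46, σ_1 = 359/23, σ_2 = -394/23, σ_3 = 335/23.

-16.8043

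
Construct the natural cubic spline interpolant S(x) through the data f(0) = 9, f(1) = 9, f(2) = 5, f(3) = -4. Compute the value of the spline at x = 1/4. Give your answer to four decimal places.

Put m_i = S'' at the i-th knot. Here h = (1, 1, 1) and Δ = (0, -4, -9), so the interior equations h_(i-1)·m_(i-1) + 2(h_(i-1)+h_i)·m_i + h_i·m_(i+1) = 6(Δ_i − Δ_(i-1)) read
  1·m_0 + 4·m_1 + 1·m_2 = 6(Δ_1 - Δ_0) = -24
  1·m_1 + 4·m_2 + 1·m_3 = 6(Δ_2 - Δ_1) = -30
Natural end conditions: m_0 = m_3 = 0.
Solving: m_0 = 0, m_1 = -22/5, m_2 = -32/5, m_3 = 0.
On [0, 1], S(x) = 9 + 11/15·x + 0·x² - 11/15·x³.
With x = 1/4: S(1/4) = 587/64.

9.1719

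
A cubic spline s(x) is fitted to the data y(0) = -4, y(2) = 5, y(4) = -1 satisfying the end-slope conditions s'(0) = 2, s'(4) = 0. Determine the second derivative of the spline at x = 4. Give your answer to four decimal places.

With σ_i denoting the second derivative at x_i, h_i = 2, 2, and Δ_i = (y_(i+1) − y_i)/h_i = 9/2, -3:
  2·σ_0 + 8·σ_1 + 2·σ_2 = 6(Δ_1 - Δ_0) = -45
Clamped end conditions give two more equations: 2h_0·σ_0 + h_0·σ_1 = 6(Δ_0 - s'(0)) = 15 and h_1·σ_1 + 2h_1·σ_2 = 6(s'(4) - Δ_1) = 18.
Forward elimination and back-substitution give σ_0 = 71/8, σ_1 = -41/4, σ_2 = 77/8.

9.6250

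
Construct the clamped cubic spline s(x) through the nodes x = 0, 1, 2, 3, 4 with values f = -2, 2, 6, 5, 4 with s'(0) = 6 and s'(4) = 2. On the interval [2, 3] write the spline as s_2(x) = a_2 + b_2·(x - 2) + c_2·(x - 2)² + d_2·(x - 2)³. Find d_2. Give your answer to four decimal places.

With M_i denoting the second derivative at x_i, h_i = 1, 1, 1, 1, and Δ_i = (y_(i+1) − y_i)/h_i = 4, 4, -1, -1:
  1·M_0 + 4·M_1 + 1·M_2 = 6(Δ_1 - Δ_0) = 0
  1·M_1 + 4·M_2 + 1·M_3 = 6(Δ_2 - Δ_1) = -30
  1·M_2 + 4·M_3 + 1·M_4 = 6(Δ_3 - Δ_2) = 0
Clamped end conditions give two more equations: 2h_0·M_0 + h_0·M_1 = 6(Δ_0 - s'(0)) = -12 and h_3·M_3 + 2h_3·M_4 = 6(s'(4) - Δ_3) = 18.
Solving the tridiagonal system: M_0 = -113/14, M_1 = 29/7, M_2 = -17/2, M_3 = -1/7, M_4 = 127/14.
On [2, 3], with s_2(x) = a_2 + b_2·(x - 2) + c_2·(x - 2)² + d_2·(x - 2)³: c_2 = M_2/2 = -17/4, d_2 = (M_3 - M_2)/(6h_2) = 39/28, b_2 = Δ_2 - h_2(2M_2 + M_3)/6 = 13/7.

1.3929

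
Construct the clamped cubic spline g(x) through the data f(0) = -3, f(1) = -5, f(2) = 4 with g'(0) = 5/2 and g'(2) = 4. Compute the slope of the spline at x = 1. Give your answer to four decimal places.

With M_i denoting the second derivative at x_i, h_i = 1, 1, and Δ_i = (y_(i+1) − y_i)/h_i = -2, 9:
  1·M_0 + 4·M_1 + 1·M_2 = 6(Δ_1 - Δ_0) = 66
Clamped end conditions give two more equations: 2h_0·M_0 + h_0·M_1 = 6(Δ_0 - g'(0)) = -27 and h_1·M_1 + 2h_1·M_2 = 6(g'(2) - Δ_1) = -30.
Solving: M_0 = -117/4, M_1 = 63/2, M_2 = -123/4.
On [1, 2], g'(x) = b_1 + 2c_1·(x - 1) + 3d_1·(x - 1)² with b_1 = Δ_1 - h_1(2M_1 + M_2)/6 = 29/8, c_1 = M_1/2 = 63/4, d_1 = (M_2 - M_1)/(6h_1) = -83/8. So g'(1) = 29/8.

3.6250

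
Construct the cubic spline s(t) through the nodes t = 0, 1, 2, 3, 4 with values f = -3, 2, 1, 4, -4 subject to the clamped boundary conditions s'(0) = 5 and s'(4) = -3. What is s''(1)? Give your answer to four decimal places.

-15.0714

With M_i denoting the second derivative at x_i, h_i = 1, 1, 1, 1, and Δ_i = (y_(i+1) − y_i)/h_i = 5, -1, 3, -8:
  1·M_0 + 4·M_1 + 1·M_2 = 6(Δ_1 - Δ_0) = -36
  1·M_1 + 4·M_2 + 1·M_3 = 6(Δ_2 - Δ_1) = 24
  1·M_2 + 4·M_3 + 1·M_4 = 6(Δ_3 - Δ_2) = -66
Clamped end conditions give two more equations: 2h_0·M_0 + h_0·M_1 = 6(Δ_0 - s'(0)) = 0 and h_3·M_3 + 2h_3·M_4 = 6(s'(4) - Δ_3) = 30.
Hence M_0 = 211/28, M_1 = -211/14, M_2 = 67/4, M_3 = -391/14, M_4 = 811/28.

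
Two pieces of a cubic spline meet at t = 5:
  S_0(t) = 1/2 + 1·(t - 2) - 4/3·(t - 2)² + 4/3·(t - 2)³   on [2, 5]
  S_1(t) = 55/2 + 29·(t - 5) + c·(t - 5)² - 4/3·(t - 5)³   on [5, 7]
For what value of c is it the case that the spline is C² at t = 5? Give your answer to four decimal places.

10.6667

S_0''(t) = -8/3 + 8·(t - 2), so S_0''(5) = 64/3. On the right, S_1''(5) = 2c, so c = 32/3.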